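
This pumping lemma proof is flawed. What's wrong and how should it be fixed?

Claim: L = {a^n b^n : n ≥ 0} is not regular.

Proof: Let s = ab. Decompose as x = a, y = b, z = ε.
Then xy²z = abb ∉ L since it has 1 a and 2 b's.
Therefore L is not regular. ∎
Error: The string s = ab might be shorter than the pumping length p.

Correction: Choose s = a^p b^p to ensure |s| ≥ p. Also, the decomposition is wrong: with |xy| ≤ p, y cannot include b's when s starts with p a's.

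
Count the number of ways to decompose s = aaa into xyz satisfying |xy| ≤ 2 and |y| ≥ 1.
3

For s = 'aaa' with pumping length p = 2:

Constraints: |xy| ≤ 2, |y| > 0

Valid decompositions (|xy| ≤ p, |y| ≥ 1):
  • x='', y='a', z='aa'
  • x='a', y='a', z='a'
  • x='', y='aa', z='a'

Total count: 3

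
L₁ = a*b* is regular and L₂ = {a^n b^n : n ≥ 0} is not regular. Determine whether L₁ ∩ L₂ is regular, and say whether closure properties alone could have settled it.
No — L₁ ∩ L₂ is not regular.

Every string a^n b^n already lies in a*b*, so L₁ ∩ L₂ = {a^n b^n : n ≥ 0} = L₂ itself, which is the standard non-regular language (pump s = a^p b^p).

Note that the bare facts "L₁ regular, L₂ non-regular" do not settle the question by themselves: the closure of regular languages under ∪, ∩, complement and difference applies only when BOTH operands are regular. With a non-regular operand the result can come out regular or non-regular depending on the specific languages, so one has to work out L₁ ∩ L₂ for this particular pair, as above.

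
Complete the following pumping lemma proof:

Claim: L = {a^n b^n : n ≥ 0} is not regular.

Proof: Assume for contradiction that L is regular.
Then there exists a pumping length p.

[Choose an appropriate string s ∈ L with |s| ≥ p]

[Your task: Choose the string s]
s = a^p b^p

This string is in L (has equal a's and b's) and has length 2p ≥ p.
Any decomposition xyz with |xy| ≤ p means y consists only of a's,
so pumping will unbalance the counts.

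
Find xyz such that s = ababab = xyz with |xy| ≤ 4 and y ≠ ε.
x = 'ab', y = 'a', z = 'bab'

For s = ababab and p = 4, one valid decomposition is:
- x = 'ab' (length 2)
- y = 'a' (length 1)
- z = 'bab' (length 3)

Verification:
- xyz = 'ab' + 'a' + 'bab' = ababab ✓
- |xy| = 3 ≤ 4 ✓
- |y| = 1 > 0 ✓

All pumping lemma constraints are satisfied.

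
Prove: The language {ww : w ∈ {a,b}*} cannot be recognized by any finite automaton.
Assume for contradiction that L is regular, and let p ≥ 1 be the pumping length given by the pumping lemma.
Choose s = a^p b a^p b. Then s ∈ L (take w = a^p b) and |s| = 2p + 2 ≥ p.
By the pumping lemma, s = xyz for some x, y, z with |xy| ≤ p, |y| ≥ 1, and xy^i z ∈ L for every i ≥ 0.
Since |xy| ≤ p and the first p symbols of s are all a's, y = a^k for some k with 1 ≤ k ≤ p.

Take i = 2: t = xy²z = a^(p + k) b a^p b.
Suppose t = uu for some string u. The string t contains exactly two b's and ends in b, so u contains exactly one b and ends in b; hence u = a^j b for some j, and uu = a^j b a^j b. Comparing with t = a^(p + k) b a^p b forces j = p + k (first block) and j = p (second block), which is impossible since k ≥ 1. So t ∉ L.

This contradicts the pumping lemma, which requires xy^i z ∈ L for all i ≥ 0.
Hence L = {ww : w ∈ {a,b}*} is not regular. ∎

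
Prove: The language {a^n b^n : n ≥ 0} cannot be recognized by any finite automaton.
Assume for contradiction that L is regular, and let p ≥ 1 be the pumping length given by the pumping lemma.
Choose s = a^p b^p. Then s ∈ L and |s| = 2p ≥ p.
By the pumping lemma, s = xyz for some x, y, z with |xy| ≤ p, |y| ≥ 1, and xy^i z ∈ L for every i ≥ 0.
Since |xy| ≤ p and the first p symbols of s are all a's, we must have y = a^k for some k with 1 ≤ k ≤ p.

Take i = 2: xy²z = a^(p + k) b^p.
This string has p + k a's but p b's, and p + k > p because k ≥ 1. So xy²z ∉ L.

This contradicts the pumping lemma, which requires xy^i z ∈ L for all i ≥ 0.
Hence L = {a^n b^n : n ≥ 0} is not regular. ∎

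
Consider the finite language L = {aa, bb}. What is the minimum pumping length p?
p = 3

For a finite language L, the pumping lemma holds vacuously if p > max|s| for s ∈ L.

The longest string in L = {aa, bb} has length 2.
If p = 3, then no string s ∈ L has |s| ≥ p, so the condition is vacuously true.

The minimum pumping length is p = 3.

Why no smaller p works: for any p ≤ 2, the longest string s ∈ L has |s| = 2 ≥ p, so it would
have to be pumpable; but pumping up (i = 2, 3, ...) produces ever longer strings, which cannot all lie in the
finite language L. So the pumping property fails for every p ≤ 2.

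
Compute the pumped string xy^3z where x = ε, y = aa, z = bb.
aaaaaabb

Given x = '', y = 'aa', z = 'bb' and i = 3:

xy^3z = x + y·y·...·y (3 times) + z
       = '' + 'aa'^3 + 'bb'
       = '' + 'aaaaaa' + 'bb'
       = 'aaaaaabb'

The pumped string is 'aaaaaabb' with length 8.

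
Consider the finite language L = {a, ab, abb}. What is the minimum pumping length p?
p = 4

For a finite language L, the pumping lemma holds vacuously if p > max|s| for s ∈ L.

The longest string in L = {a, ab, abb} has length 3.
If p = 4, then no string s ∈ L has |s| ≥ p, so the condition is vacuously true.

The minimum pumping length is p = 4.

Why no smaller p works: for any p ≤ 3, the longest string s ∈ L has |s| = 3 ≥ p, so it would
have to be pumpable; but pumping up (i = 2, 3, ...) produces ever longer strings, which cannot all lie in the
finite language L. So the pumping property fails for every p ≤ 3.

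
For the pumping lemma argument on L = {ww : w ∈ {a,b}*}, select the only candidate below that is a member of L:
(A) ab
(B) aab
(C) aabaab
(C) aabaab

The pumping lemma is applied to a string s that lies in L, so first check membership of each option:
- (A) ab has length 2; its halves are a and b, which differ, so it is not in L ✗
- (B) aab has odd length 3, so it cannot be written as ww and is not in L ✗
- (C) aabaab splits into halves aab · aab, which are equal, so it is in L (w = aab) ✓

Only (C) aabaab is in L, so it is the only candidate that could play the role of s.
(In a complete proof one picks s in terms of the pumping length p so that |s| ≥ p is guaranteed; a fixed string like aabaab illustrates the shape of such an s.)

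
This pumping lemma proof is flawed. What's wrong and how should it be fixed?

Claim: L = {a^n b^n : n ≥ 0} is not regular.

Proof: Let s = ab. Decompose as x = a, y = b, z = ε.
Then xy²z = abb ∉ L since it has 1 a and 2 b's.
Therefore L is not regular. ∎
Error: The string s = ab might be shorter than the pumping length p.

Correction: Choose s = a^p b^p to ensure |s| ≥ p. Also, the decomposition is wrong: with |xy| ≤ p, y cannot include b's when s starts with p a's.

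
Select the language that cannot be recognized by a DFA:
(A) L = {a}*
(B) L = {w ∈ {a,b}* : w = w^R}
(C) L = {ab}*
(B) {w ∈ {a,b}* : w = w^R}

(B) L = {w ∈ {a,b}* : w = w^R} is NOT regular.

The pumping lemma can be used to prove this:
After pumping, the string is no longer symmetric

The other languages are regular because they can be recognized by finite automata.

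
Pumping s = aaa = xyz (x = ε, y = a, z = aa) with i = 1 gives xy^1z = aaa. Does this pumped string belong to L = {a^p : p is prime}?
Yes

xy¹z = ε · a · aa = aaa.
aaa has length 3, which is prime, so it is in L.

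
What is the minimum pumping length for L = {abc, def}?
p = 4

For a finite language L, the pumping lemma holds vacuously if p > max|s| for s ∈ L.

The longest string in L = {abc, def} has length 3.
If p = 4, then no string s ∈ L has |s| ≥ p, so the condition is vacuously true.

The minimum pumping length is p = 4.

Why no smaller p works: for any p ≤ 3, the longest string s ∈ L has |s| = 3 ≥ p, so it would
have to be pumpable; but pumping up (i = 2, 3, ...) produces ever longer strings, which cannot all lie in the
finite language L. So the pumping property fails for every p ≤ 3.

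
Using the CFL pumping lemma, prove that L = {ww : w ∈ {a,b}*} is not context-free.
Assume for contradiction that L is context-free, and let p ≥ 1 be the pumping length given by the pumping lemma for CFLs.
Choose s = a^p b^p a^p b^p. Then s ∈ L (take w = a^p b^p) and |s| = 4p ≥ p.
By the CFL pumping lemma, s = uvxyz for some u, v, x, y, z with |vxy| ≤ p, |vy| ≥ 1, and uv^i xy^i z ∈ L for every i ≥ 0.

Write s as four blocks A₁ B₁ A₂ B₂ with A₁ = A₂ = a^p and B₁ = B₂ = b^p. Since |vxy| ≤ p, the window vxy lies inside at most two adjacent blocks. Take i = 0 and let t = uxz, so |t| = 4p − |vy| with 1 ≤ |vy| ≤ p. If |t| is odd, t ∉ L immediately, so assume |vy| is even (hence |vy| ≥ 2) and |t|/2 = 2p − |vy|/2, which satisfies p ≤ |t|/2 ≤ 2p − 1.

Case 1 (vxy inside A₁B₁): t = a^(p−j) b^(p−l) a^p b^p with j + l = |vy|. The second half of t has length < 2p, so it is a suffix of the trailing a^p b^p and ends in b; the first half is a^(p−j) b^(p−l) a^((j+l)/2), which ends in a because (j+l)/2 ≥ 1. The halves differ, so t ∉ L.

Case 2 (vxy inside B₁A₂, straddling the middle): t = a^p b^(p−j) a^(p−l) b^p with j + l = |vy|. If t = ww, then w is a prefix of t of length ≥ p, so w begins with a^p; and w is a suffix of t of length ≥ p, so w ends with b^p. That forces |w| ≥ 2p, contradicting |w| = |t|/2 ≤ 2p − 1. So t ∉ L.

Case 3 (vxy inside A₂B₂): t = a^p b^p a^(p−j) b^(p−l) with j + l = |vy|. The first half of t is a prefix of a^p b^p, so it begins with a; the second half is b^((j+l)/2) a^(p−j) b^(p−l), which begins with b. The halves differ, so t ∉ L.

In every case uv⁰xy⁰z = uxz ∉ L.

This contradicts the CFL pumping lemma, which requires uv^i xy^i z ∈ L for all i ≥ 0.
Hence L = {ww : w ∈ {a,b}*} is not context-free. ∎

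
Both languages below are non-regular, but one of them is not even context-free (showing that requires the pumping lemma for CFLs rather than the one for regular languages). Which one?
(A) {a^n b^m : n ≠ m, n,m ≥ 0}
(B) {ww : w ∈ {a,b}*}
(B) {ww : w ∈ {a,b}*}

(B) {ww : w ∈ {a,b}*} requires the CFL pumping lemma.

- {a^n b^m : n ≠ m, n,m ≥ 0} is context-free (but not regular)
  • Can be shown non-regular with the regular pumping lemma
  • After pumping a's, we can make n = m

- {ww : w ∈ {a,b}*} is NOT context-free
  • Requires the CFL pumping lemma to prove
  • Cannot verify equality of two arbitrary substrings

The CFL pumping lemma is "stronger" in that it can prove non-membership
in the larger class of context-free languages.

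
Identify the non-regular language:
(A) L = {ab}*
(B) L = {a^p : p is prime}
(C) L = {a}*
(B) {a^p : p is prime}

(B) L = {a^p : p is prime} is NOT regular.

The pumping lemma can be used to prove this:
After pumping, the length becomes composite

The other languages are regular because they can be recognized by finite automata.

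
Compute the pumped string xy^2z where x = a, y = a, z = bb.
aaabb

Given x = 'a', y = 'a', z = 'bb' and i = 2:

xy^2z = x + y·y·...·y (2 times) + z
       = 'a' + 'a'^2 + 'bb'
       = 'a' + 'aa' + 'bb'
       = 'aaabb'

The pumped string is 'aaabb' with length 5.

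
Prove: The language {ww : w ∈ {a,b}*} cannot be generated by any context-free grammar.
Assume for contradiction that L is context-free, and let p ≥ 1 be the pumping length given by the pumping lemma for CFLs.
Choose s = a^p b^p a^p b^p. Then s ∈ L (take w = a^p b^p) and |s| = 4p ≥ p.
By the CFL pumping lemma, s = uvxyz for some u, v, x, y, z with |vxy| ≤ p, |vy| ≥ 1, and uv^i xy^i z ∈ L for every i ≥ 0.

Write s as four blocks A₁ B₁ A₂ B₂ with A₁ = A₂ = a^p and B₁ = B₂ = b^p. Since |vxy| ≤ p, the window vxy lies inside at most two adjacent blocks. Take i = 0 and let t = uxz, so |t| = 4p − |vy| with 1 ≤ |vy| ≤ p. If |t| is odd, t ∉ L immediately, so assume |vy| is even (hence |vy| ≥ 2) and |t|/2 = 2p − |vy|/2, which satisfies p ≤ |t|/2 ≤ 2p − 1.

Case 1 (vxy inside A₁B₁): t = a^(p−j) b^(p−l) a^p b^p with j + l = |vy|. The second half of t has length < 2p, so it is a suffix of the trailing a^p b^p and ends in b; the first half is a^(p−j) b^(p−l) a^((j+l)/2), which ends in a because (j+l)/2 ≥ 1. The halves differ, so t ∉ L.

Case 2 (vxy inside B₁A₂, straddling the middle): t = a^p b^(p−j) a^(p−l) b^p with j + l = |vy|. If t = ww, then w is a prefix of t of length ≥ p, so w begins with a^p; and w is a suffix of t of length ≥ p, so w ends with b^p. That forces |w| ≥ 2p, contradicting |w| = |t|/2 ≤ 2p − 1. So t ∉ L.

Case 3 (vxy inside A₂B₂): t = a^p b^p a^(p−j) b^(p−l) with j + l = |vy|. The first half of t is a prefix of a^p b^p, so it begins with a; the second half is b^((j+l)/2) a^(p−j) b^(p−l), which begins with b. The halves differ, so t ∉ L.

In every case uv⁰xy⁰z = uxz ∉ L.

This contradicts the CFL pumping lemma, which requires uv^i xy^i z ∈ L for all i ≥ 0.
Hence L = {ww : w ∈ {a,b}*} is not context-free. ∎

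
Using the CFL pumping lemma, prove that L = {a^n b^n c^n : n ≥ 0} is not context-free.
Assume for contradiction that L is context-free, and let p ≥ 1 be the pumping length given by the pumping lemma for CFLs.
Choose s = a^p b^p c^p. Then s ∈ L and |s| = 3p ≥ p.
By the CFL pumping lemma, s = uvxyz for some u, v, x, y, z with |vxy| ≤ p, |vy| ≥ 1, and uv^i xy^i z ∈ L for every i ≥ 0.

Because |vxy| ≤ p, the window vxy cannot contain both an a and a c: any substring of s containing both must include the entire block b^p plus at least one a and one c, so it has length ≥ p + 2 > p.
Hence at least one of the letters a, c does not occur in vy at all.

Take i = 0: the string uxz is obtained from s by deleting |vy| ≥ 1 symbols, so |uxz| = 3p − |vy| < 3p.
But the letter (a or c) that does not occur in vy still occurs exactly p times in uxz. Every string of L with exactly p copies of some letter is a^p b^p c^p, of length 3p. Since |uxz| < 3p, uxz ∉ L.

This contradicts the CFL pumping lemma, which requires uv^i xy^i z ∈ L for all i ≥ 0.
Hence L = {a^n b^n c^n : n ≥ 0} is not context-free. ∎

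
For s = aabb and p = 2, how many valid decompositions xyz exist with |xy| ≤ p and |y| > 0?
3

For s = 'aabb' with pumping length p = 2:

Constraints: |xy| ≤ 2, |y| > 0

Valid decompositions (|xy| ≤ p, |y| ≥ 1):
  • x='', y='a', z='abb'
  • x='a', y='a', z='bb'
  • x='', y='aa', z='bb'

Total count: 3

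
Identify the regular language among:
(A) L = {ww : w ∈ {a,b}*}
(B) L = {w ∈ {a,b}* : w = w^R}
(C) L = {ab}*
(C) {ab}*

(C) L = {ab}* is regular.

This can be recognized by a finite automaton (DFA/NFA).
Regular expressions like {ab}* define regular languages.

The other choices are not regular:
- {w ∈ {a,b}* : w = w^R}: After pumping, the string is no longer symmetric
- {ww : w ∈ {a,b}*}: After pumping, the two halves no longer match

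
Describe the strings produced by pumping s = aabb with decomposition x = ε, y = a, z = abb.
{xy^i z : i ≥ 0} = {a^(i+1) b^2 : i ≥ 0} = {abb, aabb, aaabb, ...}

With x = ε, y = a, z = abb: Starting with aabb and pumping the first 'a' (z = abb keeps the second 'a'), we get strings with i+1 a's followed by 2 b's for i = 0, 1, 2, ...; note bb is not produced because z always contributes one a.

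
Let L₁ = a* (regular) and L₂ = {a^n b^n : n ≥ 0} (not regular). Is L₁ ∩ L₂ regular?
Yes — L₁ ∩ L₂ is regular.

A string of a* contains no b's, and the only string of {a^n b^n} with no b's is ε (n = 0). So L₁ ∩ L₂ = {ε}, a finite language, which is regular.

Note that the bare facts "L₁ regular, L₂ non-regular" do not settle the question by themselves: the closure of regular languages under ∪, ∩, complement and difference applies only when BOTH operands are regular. With a non-regular operand the result can come out regular or non-regular depending on the specific languages, so one has to work out L₁ ∩ L₂ for this particular pair, as above.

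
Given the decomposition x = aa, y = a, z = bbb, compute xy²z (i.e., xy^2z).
aaaabbb

Given x = 'aa', y = 'a', z = 'bbb' and i = 2:

xy^2z = x + y·y·...·y (2 times) + z
       = 'aa' + 'a'^2 + 'bbb'
       = 'aa' + 'aa' + 'bbb'
       = 'aaaabbb'

The pumped string is 'aaaabbb' with length 7.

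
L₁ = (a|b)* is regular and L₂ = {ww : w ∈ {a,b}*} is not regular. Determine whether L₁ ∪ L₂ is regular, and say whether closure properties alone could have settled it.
Yes — L₁ ∪ L₂ is regular.

{ww} ⊆ (a|b)*, so L₁ ∪ L₂ = (a|b)*, which is regular.

Note that the bare facts "L₁ regular, L₂ non-regular" do not settle the question by themselves: the closure of regular languages under ∪, ∩, complement and difference applies only when BOTH operands are regular. With a non-regular operand the result can come out regular or non-regular depending on the specific languages, so one has to work out L₁ ∪ L₂ for this particular pair, as above.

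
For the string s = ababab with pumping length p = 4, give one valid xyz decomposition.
x = '', y = 'ab', z = 'abab'

For s = ababab and p = 4, one valid decomposition is:
- x = '' (length 0)
- y = 'ab' (length 2)
- z = 'abab' (length 4)

Verification:
- xyz = '' + 'ab' + 'abab' = ababab ✓
- |xy| = 2 ≤ 4 ✓
- |y| = 2 > 0 ✓

All pumping lemma constraints are satisfied.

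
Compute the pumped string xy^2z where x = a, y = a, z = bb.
aaabb

Given x = 'a', y = 'a', z = 'bb' and i = 2:

xy^2z = x + y·y·...·y (2 times) + z
       = 'a' + 'a'^2 + 'bb'
       = 'a' + 'aa' + 'bb'
       = 'aaabb'

The pumped string is 'aaabb' with length 5.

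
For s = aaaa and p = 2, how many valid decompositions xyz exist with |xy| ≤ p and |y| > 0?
3

For s = 'aaaa' with pumping length p = 2:

Constraints: |xy| ≤ 2, |y| > 0

Valid decompositions (|xy| ≤ p, |y| ≥ 1):
  • x='', y='a', z='aaa'
  • x='a', y='a', z='aa'
  • x='', y='aa', z='aa'

Total count: 3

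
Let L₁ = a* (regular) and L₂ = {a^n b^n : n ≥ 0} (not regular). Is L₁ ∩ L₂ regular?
Yes — L₁ ∩ L₂ is regular.

A string of a* contains no b's, and the only string of {a^n b^n} with no b's is ε (n = 0). So L₁ ∩ L₂ = {ε}, a finite language, which is regular.

Note that the bare facts "L₁ regular, L₂ non-regular" do not settle the question by themselves: the closure of regular languages under ∪, ∩, complement and difference applies only when BOTH operands are regular. With a non-regular operand the result can come out regular or non-regular depending on the specific languages, so one has to work out L₁ ∩ L₂ for this particular pair, as above.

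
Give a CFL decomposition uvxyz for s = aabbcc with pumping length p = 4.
u='a', v='a', x='bb', y='c', z='c'

For s = aabbcc with pumping length p = 4:

One valid decomposition:
- u = 'a'
- v = 'a'
- x = 'bb'
- y = 'c'
- z = 'c'

Verification:
- uvxyz = 'a' + 'a' + 'bb' + 'c' + 'c' = aabbcc ✓
- |vxy| = |'abbc'| = 4 ≤ 4 ✓
- |vy| = |'ac'| = 2 > 0 ✓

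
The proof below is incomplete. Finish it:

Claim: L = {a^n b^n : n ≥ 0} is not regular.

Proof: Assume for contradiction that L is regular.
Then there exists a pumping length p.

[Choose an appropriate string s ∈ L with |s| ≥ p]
s = a^p b^p

This string is in L (has equal a's and b's) and has length 2p ≥ p.
Any decomposition xyz with |xy| ≤ p means y consists only of a's,
so pumping will unbalance the counts.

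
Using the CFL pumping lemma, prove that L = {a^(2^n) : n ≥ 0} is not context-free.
Assume for contradiction that L is context-free, and let p ≥ 1 be the pumping length given by the pumping lemma for CFLs.
Choose s = a^(2^p). Then s ∈ L and |s| = 2^p ≥ p.
By the CFL pumping lemma, s = uvxyz for some u, v, x, y, z with |vxy| ≤ p, |vy| ≥ 1, and uv^i xy^i z ∈ L for every i ≥ 0.
All symbols are a's, so only lengths matter: let k = |vy|, with 1 ≤ k ≤ |vxy| ≤ p < 2^p.

Take i = 2: |uv²xy²z| = 2^p + k, and 2^p < 2^p + k < 2^p + 2^p = 2^(p+1).
So the length lies strictly between consecutive powers of two and is not a power of 2; uv²xy²z ∉ L.

This contradicts the CFL pumping lemma, which requires uv^i xy^i z ∈ L for all i ≥ 0.
Hence L = {a^(2^n) : n ≥ 0} is not context-free. ∎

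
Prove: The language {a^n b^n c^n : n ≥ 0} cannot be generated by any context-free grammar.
Assume for contradiction that L is context-free, and let p ≥ 1 be the pumping length given by the pumping lemma for CFLs.
Choose s = a^p b^p c^p. Then s ∈ L and |s| = 3p ≥ p.
By the CFL pumping lemma, s = uvxyz for some u, v, x, y, z with |vxy| ≤ p, |vy| ≥ 1, and uv^i xy^i z ∈ L for every i ≥ 0.

Because |vxy| ≤ p, the window vxy cannot contain both an a and a c: any substring of s containing both must include the entire block b^p plus at least one a and one c, so it has length ≥ p + 2 > p.
Hence at least one of the letters a, c does not occur in vy at all.

Take i = 0: the string uxz is obtained from s by deleting |vy| ≥ 1 symbols, so |uxz| = 3p − |vy| < 3p.
But the letter (a or c) that does not occur in vy still occurs exactly p times in uxz. Every string of L with exactly p copies of some letter is a^p b^p c^p, of length 3p. Since |uxz| < 3p, uxz ∉ L.

This contradicts the CFL pumping lemma, which requires uv^i xy^i z ∈ L for all i ≥ 0.
Hence L = {a^n b^n c^n : n ≥ 0} is not context-free. ∎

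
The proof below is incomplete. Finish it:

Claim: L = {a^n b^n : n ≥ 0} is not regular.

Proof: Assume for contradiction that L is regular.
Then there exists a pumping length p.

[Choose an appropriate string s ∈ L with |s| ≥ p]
s = a^p b^p

This string is in L (has equal a's and b's) and has length 2p ≥ p.
Any decomposition xyz with |xy| ≤ p means y consists only of a's,
so pumping will unbalance the counts.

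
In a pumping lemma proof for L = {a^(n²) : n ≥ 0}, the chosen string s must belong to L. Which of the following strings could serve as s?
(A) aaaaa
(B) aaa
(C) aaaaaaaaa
(C) aaaaaaaaa

The pumping lemma is applied to a string s that lies in L, so first check membership of each option:
- (A) aaaaa has length 5, strictly between 2² = 4 and 3² = 9, so it is not in L ✗
- (B) aaa has length 3, strictly between 1² = 1 and 2² = 4, so it is not in L ✗
- (C) aaaaaaaaa has length 9 = 3², a perfect square, so it is in L ✓

Only (C) aaaaaaaaa is in L, so it is the only candidate that could play the role of s.
(In a complete proof one picks s in terms of the pumping length p so that |s| ≥ p is guaranteed; a fixed string like aaaaaaaaa illustrates the shape of such an s.)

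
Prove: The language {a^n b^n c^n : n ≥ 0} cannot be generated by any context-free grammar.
Assume for contradiction that L is context-free, and let p ≥ 1 be the pumping length given by the pumping lemma for CFLs.
Choose s = a^p b^p c^p. Then s ∈ L and |s| = 3p ≥ p.
By the CFL pumping lemma, s = uvxyz for some u, v, x, y, z with |vxy| ≤ p, |vy| ≥ 1, and uv^i xy^i z ∈ L for every i ≥ 0.

Because |vxy| ≤ p, the window vxy cannot contain both an a and a c: any substring of s containing both must include the entire block b^p plus at least one a and one c, so it has length ≥ p + 2 > p.
Hence at least one of the letters a, c does not occur in vy at all.

Take i = 0: the string uxz is obtained from s by deleting |vy| ≥ 1 symbols, so |uxz| = 3p − |vy| < 3p.
But the letter (a or c) that does not occur in vy still occurs exactly p times in uxz. Every string of L with exactly p copies of some letter is a^p b^p c^p, of length 3p. Since |uxz| < 3p, uxz ∉ L.

This contradicts the CFL pumping lemma, which requires uv^i xy^i z ∈ L for all i ≥ 0.
Hence L = {a^n b^n c^n : n ≥ 0} is not context-free. ∎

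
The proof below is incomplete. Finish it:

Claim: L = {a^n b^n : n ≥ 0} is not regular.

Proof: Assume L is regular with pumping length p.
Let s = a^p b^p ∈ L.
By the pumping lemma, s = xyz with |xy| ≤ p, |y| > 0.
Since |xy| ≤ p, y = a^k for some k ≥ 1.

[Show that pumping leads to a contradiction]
Consider xy²z = a^(p+k) b^p.

Since k ≥ 1, we have p + k > p.
So xy²z has more a's than b's: (p+k) a's vs p b's.
This means xy²z ∉ L because a^n b^n requires equal counts.

This contradicts the pumping lemma which states xy²z ∈ L.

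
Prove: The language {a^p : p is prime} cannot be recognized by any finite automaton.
Assume for contradiction that L is regular, and let p ≥ 1 be the pumping length given by the pumping lemma.
Choose a prime q with q ≥ p (one exists because there are infinitely many primes) and let s = a^q. Then s ∈ L and |s| = q ≥ p.
By the pumping lemma, s = xyz for some x, y, z with |xy| ≤ p, |y| ≥ 1, and xy^i z ∈ L for every i ≥ 0.
Here y = a^k for some k with 1 ≤ k ≤ p, and xy^i z = a^(q + (i − 1)k) for every i ≥ 0.

Take i = q + 1: |xy^(q+1) z| = q + qk = q(k + 1).
Both factors satisfy q ≥ 2 and k + 1 ≥ 2, so q(k + 1) is composite, and xy^(q+1) z ∉ L.

This contradicts the pumping lemma, which requires xy^i z ∈ L for all i ≥ 0.
Hence L = {a^p : p is prime} is not regular. ∎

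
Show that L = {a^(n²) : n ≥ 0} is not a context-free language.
Assume for contradiction that L is context-free, and let p ≥ 1 be the pumping length given by the pumping lemma for CFLs.
Choose s = a^(p²). Then s ∈ L and |s| = p² ≥ p.
By the CFL pumping lemma, s = uvxyz for some u, v, x, y, z with |vxy| ≤ p, |vy| ≥ 1, and uv^i xy^i z ∈ L for every i ≥ 0.
All symbols are a's, so only lengths matter: let k = |vy|, with 1 ≤ k ≤ |vxy| ≤ p.

Take i = 2: |uv²xy²z| = p² + k, and p² < p² + k ≤ p² + p < (p + 1)².
So the length lies strictly between consecutive squares and is not a perfect square; uv²xy²z ∉ L.

This contradicts the CFL pumping lemma, which requires uv^i xy^i z ∈ L for all i ≥ 0.
Hence L = {a^(n²) : n ≥ 0} is not context-free. ∎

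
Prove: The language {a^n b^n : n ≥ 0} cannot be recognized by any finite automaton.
Assume for contradiction that L is regular, and let p ≥ 1 be the pumping length given by the pumping lemma.
Choose s = a^p b^p. Then s ∈ L and |s| = 2p ≥ p.
By the pumping lemma, s = xyz for some x, y, z with |xy| ≤ p, |y| ≥ 1, and xy^i z ∈ L for every i ≥ 0.
Since |xy| ≤ p and the first p symbols of s are all a's, we must have y = a^k for some k with 1 ≤ k ≤ p.

Take i = 3: xy³z = a^(p + 2k) b^p.
This string has p + 2k a's but p b's, and p + 2k > p because k ≥ 1. So xy³z ∉ L.

This contradicts the pumping lemma, which requires xy^i z ∈ L for all i ≥ 0.
Hence L = {a^n b^n : n ≥ 0} is not regular. ∎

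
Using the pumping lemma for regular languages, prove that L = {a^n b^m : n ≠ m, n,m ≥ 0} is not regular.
Assume for contradiction that L is regular, and let p ≥ 1 be the pumping length given by the pumping lemma.
Choose s = a^p b^(p + p!). Then s ∈ L because p ≠ p + p! (as p! ≥ 1), and |s| ≥ p.
By the pumping lemma, s = xyz for some x, y, z with |xy| ≤ p, |y| ≥ 1, and xy^i z ∈ L for every i ≥ 0.
Since |xy| ≤ p and the first p symbols of s are all a's, y = a^k for some k with 1 ≤ k ≤ p.
For every i ≥ 0, xy^i z = a^(p + (i − 1)k) b^(p + p!).

Because 1 ≤ k ≤ p, k divides p!. Let t = p!/k (a positive integer) and take i = t + 1.
Then the number of a's is p + tk = p + p!, which equals the number of b's.
So xy^(t+1) z = a^(p + p!) b^(p + p!) has equally many a's and b's and is NOT in L.

This contradicts the pumping lemma, which requires xy^i z ∈ L for all i ≥ 0.
Hence L = {a^n b^m : n ≠ m, n,m ≥ 0} is not regular. ∎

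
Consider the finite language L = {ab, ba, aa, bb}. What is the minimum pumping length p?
p = 3

For a finite language L, the pumping lemma holds vacuously if p > max|s| for s ∈ L.

The longest string in L = {ab, ba, aa, bb} has length 2.
If p = 3, then no string s ∈ L has |s| ≥ p, so the condition is vacuously true.

The minimum pumping length is p = 3.

Why no smaller p works: for any p ≤ 2, the longest string s ∈ L has |s| = 2 ≥ p, so it would
have to be pumpable; but pumping up (i = 2, 3, ...) produces ever longer strings, which cannot all lie in the
finite language L. So the pumping property fails for every p ≤ 2.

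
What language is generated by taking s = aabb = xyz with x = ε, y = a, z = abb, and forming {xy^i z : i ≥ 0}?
{xy^i z : i ≥ 0} = {a^(i+1) b^2 : i ≥ 0} = {abb, aabb, aaabb, ...}

With x = ε, y = a, z = abb: Starting with aabb and pumping the first 'a' (z = abb keeps the second 'a'), we get strings with i+1 a's followed by 2 b's for i = 0, 1, 2, ...; note bb is not produced because z always contributes one a.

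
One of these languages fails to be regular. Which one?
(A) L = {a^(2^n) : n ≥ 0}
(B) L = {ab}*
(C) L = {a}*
(A) {a^(2^n) : n ≥ 0}

(A) L = {a^(2^n) : n ≥ 0} is NOT regular.

The pumping lemma can be used to prove this:
After pumping, length is no longer a power of 2

The other languages are regular because they can be recognized by finite automata.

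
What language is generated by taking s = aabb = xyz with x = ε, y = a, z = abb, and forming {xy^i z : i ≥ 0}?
{xy^i z : i ≥ 0} = {a^(i+1) b^2 : i ≥ 0} = {abb, aabb, aaabb, ...}

With x = ε, y = a, z = abb: Starting with aabb and pumping the first 'a' (z = abb keeps the second 'a'), we get strings with i+1 a's followed by 2 b's for i = 0, 1, 2, ...; note bb is not produced because z always contributes one a.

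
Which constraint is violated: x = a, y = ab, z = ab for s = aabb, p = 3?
Violated: xyz = s

The decomposition x = a, y = ab, z = ab for s = aabb with p = 3
violates the constraint: xyz = s

xyz = 'a' + 'ab' + 'ab' = 'aabab' ≠ 'aabb' = s. The decomposition doesn't reconstruct s.

Pumping lemma constraints:
1. xyz = s (decomposition is valid)
2. |xy| ≤ p
3. |y| > 0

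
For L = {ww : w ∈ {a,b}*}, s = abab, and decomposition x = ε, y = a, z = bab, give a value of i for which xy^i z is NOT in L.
i = 3

xy³z = ε · aaa · bab = aaabab; aaabab has length 6; its halves are aaa and bab, which differ, so it is not in L.
(Other choices also work, e.g. i = 0, 2; only i = 1 is guaranteed to stay in L since xy¹z = s.)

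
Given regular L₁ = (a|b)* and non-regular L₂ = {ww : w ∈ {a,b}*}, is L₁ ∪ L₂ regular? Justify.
Yes — L₁ ∪ L₂ is regular.

{ww} ⊆ (a|b)*, so L₁ ∪ L₂ = (a|b)*, which is regular.

Note that the bare facts "L₁ regular, L₂ non-regular" do not settle the question by themselves: the closure of regular languages under ∪, ∩, complement and difference applies only when BOTH operands are regular. With a non-regular operand the result can come out regular or non-regular depending on the specific languages, so one has to work out L₁ ∪ L₂ for this particular pair, as above.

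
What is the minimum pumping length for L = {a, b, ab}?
p = 3

For a finite language L, the pumping lemma holds vacuously if p > max|s| for s ∈ L.

The longest string in L = {a, b, ab} has length 2.
If p = 3, then no string s ∈ L has |s| ≥ p, so the condition is vacuously true.

The minimum pumping length is p = 3.

Why no smaller p works: for any p ≤ 2, the longest string s ∈ L has |s| = 2 ≥ p, so it would
have to be pumpable; but pumping up (i = 2, 3, ...) produces ever longer strings, which cannot all lie in the
finite language L. So the pumping property fails for every p ≤ 2.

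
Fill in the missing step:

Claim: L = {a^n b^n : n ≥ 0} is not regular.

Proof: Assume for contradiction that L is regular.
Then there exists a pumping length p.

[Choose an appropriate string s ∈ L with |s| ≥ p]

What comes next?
s = a^p b^p

This string is in L (has equal a's and b's) and has length 2p ≥ p.
Any decomposition xyz with |xy| ≤ p means y consists only of a's,
so pumping will unbalance the counts.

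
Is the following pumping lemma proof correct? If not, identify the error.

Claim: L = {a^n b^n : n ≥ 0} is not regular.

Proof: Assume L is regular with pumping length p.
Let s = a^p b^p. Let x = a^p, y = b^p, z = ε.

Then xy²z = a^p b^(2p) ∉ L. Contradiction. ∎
The proof is INCORRECT.

Error: The decomposition violates |xy| ≤ p.
With x = a^p and y = b^p, we have |xy| = 2p > p.
The pumping lemma requires |xy| ≤ p, so y must be within the first p characters.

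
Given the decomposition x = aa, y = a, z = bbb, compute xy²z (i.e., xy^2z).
aaaabbb

Given x = 'aa', y = 'a', z = 'bbb' and i = 2:

xy^2z = x + y·y·...·y (2 times) + z
       = 'aa' + 'a'^2 + 'bbb'
       = 'aa' + 'aa' + 'bbb'
       = 'aaaabbb'

The pumped string is 'aaaabbb' with length 7.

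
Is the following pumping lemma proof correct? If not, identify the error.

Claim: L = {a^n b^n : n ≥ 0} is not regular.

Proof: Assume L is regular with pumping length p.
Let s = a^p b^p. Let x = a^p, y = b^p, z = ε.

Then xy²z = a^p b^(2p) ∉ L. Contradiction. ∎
The proof is INCORRECT.

Error: The decomposition violates |xy| ≤ p.
With x = a^p and y = b^p, we have |xy| = 2p > p.
The pumping lemma requires |xy| ≤ p, so y must be within the first p characters.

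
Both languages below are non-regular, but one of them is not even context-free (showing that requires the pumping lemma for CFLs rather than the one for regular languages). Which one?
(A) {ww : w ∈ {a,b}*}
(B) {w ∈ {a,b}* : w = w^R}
(A) {ww : w ∈ {a,b}*}

(A) {ww : w ∈ {a,b}*} requires the CFL pumping lemma.

- {w ∈ {a,b}* : w = w^R} is context-free (but not regular)
  • Can be shown non-regular with the regular pumping lemma
  • After pumping, the string is no longer symmetric

- {ww : w ∈ {a,b}*} is NOT context-free
  • Requires the CFL pumping lemma to prove
  • Cannot verify equality of two arbitrary substrings

The CFL pumping lemma is "stronger" in that it can prove non-membership
in the larger class of context-free languages.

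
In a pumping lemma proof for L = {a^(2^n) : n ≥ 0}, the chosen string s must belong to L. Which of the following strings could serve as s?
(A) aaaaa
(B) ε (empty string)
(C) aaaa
(C) aaaa

The pumping lemma is applied to a string s that lies in L, so first check membership of each option:
- (A) aaaaa has length 5, strictly between 2^2 = 4 and 2^3 = 8, so it is not in L ✗
- (B) ε has length 0, which is not a power of 2, so it is not in L ✗
- (C) aaaa has length 4 = 2^2, so it is in L ✓

Only (C) aaaa is in L, so it is the only candidate that could play the role of s.
(In a complete proof one picks s in terms of the pumping length p so that |s| ≥ p is guaranteed; a fixed string like aaaa illustrates the shape of such an s.)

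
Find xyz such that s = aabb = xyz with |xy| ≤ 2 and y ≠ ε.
x = '', y = 'aa', z = 'bb'

For s = aabb and p = 2, one valid decomposition is:
- x = '' (length 0)
- y = 'aa' (length 2)
- z = 'bb' (length 2)

Verification:
- xyz = '' + 'aa' + 'bb' = aabb ✓
- |xy| = 2 ≤ 2 ✓
- |y| = 2 > 0 ✓

All pumping lemma constraints are satisfied.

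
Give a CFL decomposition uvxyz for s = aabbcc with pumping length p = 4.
u='a', v='a', x='bb', y='c', z='c'

For s = aabbcc with pumping length p = 4:

One valid decomposition:
- u = 'a'
- v = 'a'
- x = 'bb'
- y = 'c'
- z = 'c'

Verification:
- uvxyz = 'a' + 'a' + 'bb' + 'c' + 'c' = aabbcc ✓
- |vxy| = |'abbc'| = 4 ≤ 4 ✓
- |vy| = |'ac'| = 2 > 0 ✓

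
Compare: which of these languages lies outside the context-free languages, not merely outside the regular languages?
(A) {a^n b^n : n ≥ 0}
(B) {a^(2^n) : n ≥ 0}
(B) {a^(2^n) : n ≥ 0}

(B) {a^(2^n) : n ≥ 0} requires the CFL pumping lemma.

- {a^n b^n : n ≥ 0} is context-free (but not regular)
  • Can be shown non-regular with the regular pumping lemma
  • After pumping, the number of a's and b's become unequal

- {a^(2^n) : n ≥ 0} is NOT context-free
  • Requires the CFL pumping lemma to prove
  • Gaps between powers of 2 grow exponentially

The CFL pumping lemma is "stronger" in that it can prove non-membership
in the larger class of context-free languages.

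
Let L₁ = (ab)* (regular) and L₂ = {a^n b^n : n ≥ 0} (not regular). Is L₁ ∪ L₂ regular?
No — L₁ ∪ L₂ is not regular.

Let U = (ab)* ∪ {a^n b^n}. If U were regular, then U ∩ aa*bb* would be regular (closure under intersection with a regular language). But (ab)* ∩ aa*bb* = {ab} and {a^n b^n} ∩ aa*bb* = {a^n b^n : n ≥ 1}, so U ∩ aa*bb* = {a^n b^n : n ≥ 1}, which is not regular. Hence U is not regular.

Note that the bare facts "L₁ regular, L₂ non-regular" do not settle the question by themselves: the closure of regular languages under ∪, ∩, complement and difference applies only when BOTH operands are regular. With a non-regular operand the result can come out regular or non-regular depending on the specific languages, so one has to work out L₁ ∪ L₂ for this particular pair, as above.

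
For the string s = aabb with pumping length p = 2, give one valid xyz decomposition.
x = '', y = 'a', z = 'abb'

For s = aabb and p = 2, one valid decomposition is:
- x = '' (length 0)
- y = 'a' (length 1)
- z = 'abb' (length 3)

Verification:
- xyz = '' + 'a' + 'abb' = aabb ✓
- |xy| = 1 ≤ 2 ✓
- |y| = 1 > 0 ✓

All pumping lemma constraints are satisfied.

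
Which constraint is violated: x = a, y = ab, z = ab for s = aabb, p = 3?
Violated: xyz = s

The decomposition x = a, y = ab, z = ab for s = aabb with p = 3
violates the constraint: xyz = s

xyz = 'a' + 'ab' + 'ab' = 'aabab' ≠ 'aabb' = s. The decomposition doesn't reconstruct s.

Pumping lemma constraints:
1. xyz = s (decomposition is valid)
2. |xy| ≤ p
3. |y| > 0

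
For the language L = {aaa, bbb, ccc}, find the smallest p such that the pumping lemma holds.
p = 4

For a finite language L, the pumping lemma holds vacuously if p > max|s| for s ∈ L.

The longest string in L = {aaa, bbb, ccc} has length 3.
If p = 4, then no string s ∈ L has |s| ≥ p, so the condition is vacuously true.

The minimum pumping length is p = 4.

Why no smaller p works: for any p ≤ 3, the longest string s ∈ L has |s| = 3 ≥ p, so it would
have to be pumpable; but pumping up (i = 2, 3, ...) produces ever longer strings, which cannot all lie in the
finite language L. So the pumping property fails for every p ≤ 3.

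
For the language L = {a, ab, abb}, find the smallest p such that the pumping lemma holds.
p = 4

For a finite language L, the pumping lemma holds vacuously if p > max|s| for s ∈ L.

The longest string in L = {a, ab, abb} has length 3.
If p = 4, then no string s ∈ L has |s| ≥ p, so the condition is vacuously true.

The minimum pumping length is p = 4.

Why no smaller p works: for any p ≤ 3, the longest string s ∈ L has |s| = 3 ≥ p, so it would
have to be pumpable; but pumping up (i = 2, 3, ...) produces ever longer strings, which cannot all lie in the
finite language L. So the pumping property fails for every p ≤ 3.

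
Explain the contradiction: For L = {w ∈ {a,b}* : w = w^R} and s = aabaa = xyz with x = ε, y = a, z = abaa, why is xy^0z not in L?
xy⁰z = abaa ∉ L

Pumping with i = 0 replaces y = a by y⁰ = ε:
- Original: s = xyz = aabaa; aabaa reversed is aabaa, the same string, so it is a palindrome and is in L
- Pumped: xy⁰z = ε · ε · abaa = abaa
- abaa reversed is aaba ≠ abaa, so it is not a palindrome and is not in L

The pumping lemma would require xy⁰z ∈ L, so this decomposition yields a contradiction.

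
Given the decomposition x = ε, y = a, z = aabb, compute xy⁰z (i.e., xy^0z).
aabb

Given x = '', y = 'a', z = 'aabb' and i = 0:

xy^0z = x + y·y·...·y (0 times) + z
       = '' + 'a'^0 + 'aabb'
       = '' + '' + 'aabb'
       = 'aabb'

The pumped string is 'aabb' with length 4.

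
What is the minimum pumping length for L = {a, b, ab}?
p = 3

For a finite language L, the pumping lemma holds vacuously if p > max|s| for s ∈ L.

The longest string in L = {a, b, ab} has length 2.
If p = 3, then no string s ∈ L has |s| ≥ p, so the condition is vacuously true.

The minimum pumping length is p = 3.

Why no smaller p works: for any p ≤ 2, the longest string s ∈ L has |s| = 2 ≥ p, so it would
have to be pumpable; but pumping up (i = 2, 3, ...) produces ever longer strings, which cannot all lie in the
finite language L. So the pumping property fails for every p ≤ 2.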